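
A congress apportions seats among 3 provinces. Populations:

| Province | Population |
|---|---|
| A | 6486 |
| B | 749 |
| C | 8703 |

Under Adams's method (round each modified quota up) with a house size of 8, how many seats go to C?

4

Standard divisor 15938/8 ≈ 1992.25; standard quotas: A 3.256, B 0.376, C 4.368.
Rounding up gives 4, 1, 5 = 10 seats, so the divisor must be adjusted.
With modified divisor 2500: modified quotas A 2.594, B 0.300, C 3.481.
Rounding up: A 3, B 1, C 4 (total 8).
C receives 4.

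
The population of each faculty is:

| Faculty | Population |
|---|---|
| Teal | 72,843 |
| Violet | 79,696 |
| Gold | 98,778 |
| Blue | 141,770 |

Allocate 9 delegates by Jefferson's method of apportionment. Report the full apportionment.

Standard divisor 393087/9 ≈ 43676.333; standard quotas: Teal 1.668, Violet 1.825, Gold 2.262, Blue 3.246.
Rounding down gives 1, 1, 2, 3 = 7 seats, so the divisor must be adjusted.
With modified divisor 35900: modified quotas Teal 2.029, Violet 2.220, Gold 2.751, Blue 3.949.
Rounding down: Teal 2, Violet 2, Gold 2, Blue 3 (total 9).

Teal: 2; Violet: 2; Gold: 2; Blue: 3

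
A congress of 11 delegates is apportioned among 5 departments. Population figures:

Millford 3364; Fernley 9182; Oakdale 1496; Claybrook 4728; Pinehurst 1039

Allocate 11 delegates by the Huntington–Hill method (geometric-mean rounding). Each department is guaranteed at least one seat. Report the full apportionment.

With divisor 1992: modified quotas Millford 1.689, Fernley 4.609, Oakdale 0.751, Claybrook 2.373, Pinehurst 0.522.
Geometric-mean thresholds: Millford √(1·2)=1.414, Fernley √(4·5)=4.472, Oakdale (min 1), Claybrook √(2·3)=2.449, Pinehurst (min 1).
Each quota rounded against its threshold gives Millford 2, Fernley 5, Oakdale 1, Claybrook 2, Pinehurst 1 (total 11).

Millford 2; Fernley 5; Oakdale 1; Claybrook 2; Pinehurst 1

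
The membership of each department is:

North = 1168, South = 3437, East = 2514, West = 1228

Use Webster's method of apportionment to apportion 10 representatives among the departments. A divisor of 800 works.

North 1, South 4, East 3, West 2

With modified divisor 800: modified quotas North 1.460, South 4.296, East 3.143, West 1.535.
Rounding to the nearest integer: North 1, South 4, East 3, West 2 (total 10).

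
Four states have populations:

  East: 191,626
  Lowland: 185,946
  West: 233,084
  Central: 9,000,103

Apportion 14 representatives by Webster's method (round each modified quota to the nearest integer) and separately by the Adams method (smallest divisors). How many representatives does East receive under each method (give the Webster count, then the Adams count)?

0 and 1

Webster: East 0, Lowland 0, West 0, Central 14.
Adams: East 1, Lowland 1, West 1, Central 11.
East gets 0 under Webster and 1 under Adams.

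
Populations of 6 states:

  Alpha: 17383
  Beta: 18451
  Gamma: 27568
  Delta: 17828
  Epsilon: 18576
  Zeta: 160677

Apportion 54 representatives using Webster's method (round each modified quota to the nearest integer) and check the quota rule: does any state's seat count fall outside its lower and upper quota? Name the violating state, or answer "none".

Zeta

Standard quotas: Alpha 3.604, Beta 3.825, Gamma 5.715, Delta 3.696, Epsilon 3.851, Zeta 33.309.
Webster allocation: Alpha 4, Beta 4, Gamma 6, Delta 4, Epsilon 4, Zeta 32.
Zeta has quota 33.309 (lower 33, upper 34) but receives 32 — outside the quota interval.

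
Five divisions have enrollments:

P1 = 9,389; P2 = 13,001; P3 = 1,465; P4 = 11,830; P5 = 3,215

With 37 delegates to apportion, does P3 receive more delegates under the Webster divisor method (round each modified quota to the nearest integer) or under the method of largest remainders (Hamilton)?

Webster: P1 9, P2 13, P3 1, P4 11, P5 3.
Hamilton: P1 9, P2 12, P3 2, P4 11, P5 3.
P3 gets 1 under Webster and 2 under Hamilton.

Hamilton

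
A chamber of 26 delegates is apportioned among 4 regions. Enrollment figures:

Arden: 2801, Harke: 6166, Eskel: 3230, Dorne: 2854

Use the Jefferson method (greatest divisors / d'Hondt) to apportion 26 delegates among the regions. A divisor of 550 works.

Arden=5, Harke=11, Eskel=5, Dorne=5

With modified divisor 550: modified quotas Arden 5.093, Harke 11.211, Eskel 5.873, Dorne 5.189.
Rounding down: Arden 5, Harke 11, Eskel 5, Dorne 5 (total 26).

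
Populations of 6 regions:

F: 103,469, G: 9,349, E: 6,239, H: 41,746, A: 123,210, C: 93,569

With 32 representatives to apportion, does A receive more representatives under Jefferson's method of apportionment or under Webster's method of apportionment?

Jefferson: F 9, G 0, E 0, H 4, A 11, C 8.
Webster: F 9, G 1, E 1, H 3, A 10, C 8.
A gets 11 under Jefferson and 10 under Webster.

Jefferson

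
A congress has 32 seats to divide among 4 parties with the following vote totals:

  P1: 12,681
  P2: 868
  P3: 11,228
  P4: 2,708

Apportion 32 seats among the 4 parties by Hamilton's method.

P1 15; P2 1; P3 13; P4 3

Standard divisor: 27485 ÷ 32 ≈ 858.906.
Standard quotas: P1 14.7641, P2 1.0106, P3 13.0724, P4 3.1528.
Lower quotas: P1 14, P2 1, P3 13, P4 3 (sum 31, leaving 1 seat).
Remainders in descending order: P1 0.7641, P4 0.1528, P3 0.0724, P2 0.0106.
The surplus seat goes to P1.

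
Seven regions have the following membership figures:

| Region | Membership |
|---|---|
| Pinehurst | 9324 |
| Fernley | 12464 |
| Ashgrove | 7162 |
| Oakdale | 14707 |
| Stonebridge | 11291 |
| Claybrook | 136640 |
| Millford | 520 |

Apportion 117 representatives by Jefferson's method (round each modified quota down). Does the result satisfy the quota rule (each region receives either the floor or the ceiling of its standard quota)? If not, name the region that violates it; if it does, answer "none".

Claybrook

Standard quotas: Pinehurst 5.679, Fernley 7.591, Ashgrove 4.362, Oakdale 8.957, Stonebridge 6.877, Claybrook 83.218, Millford 0.317.
Jefferson allocation: Pinehurst 5, Fernley 7, Ashgrove 4, Oakdale 9, Stonebridge 7, Claybrook 85, Millford 0.
Claybrook has quota 83.218 (lower 83, upper 84) but receives 85 — outside the quota interval.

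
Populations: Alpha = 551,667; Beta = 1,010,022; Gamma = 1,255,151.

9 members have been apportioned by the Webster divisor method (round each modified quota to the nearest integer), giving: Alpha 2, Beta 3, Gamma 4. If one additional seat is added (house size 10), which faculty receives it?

Priority for the next seat is population ÷ (current seats + 0.5).
Priorities: Alpha 220666.800, Beta 288577.714, Gamma 278922.444.
Highest priority: Beta.

Beta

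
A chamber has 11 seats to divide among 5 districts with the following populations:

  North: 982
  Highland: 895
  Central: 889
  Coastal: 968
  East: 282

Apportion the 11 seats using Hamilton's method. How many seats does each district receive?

North 3, Highland 2, Central 2, Coastal 3, East 1

Total 4016; standard divisor 4016/11 ≈ 365.091.
Standard quotas: North 2.690, Highland 2.451, Central 2.435, Coastal 2.651, East 0.772.
Lower quotas: North 2, Highland 2, Central 2, Coastal 2, East 0 (sum 8, leaving 3 seats).
Remainders in descending order: East 0.772, North 0.690, Coastal 0.651, Highland 0.451, Central 0.435.
The surplus seats go to East, North, Coastal.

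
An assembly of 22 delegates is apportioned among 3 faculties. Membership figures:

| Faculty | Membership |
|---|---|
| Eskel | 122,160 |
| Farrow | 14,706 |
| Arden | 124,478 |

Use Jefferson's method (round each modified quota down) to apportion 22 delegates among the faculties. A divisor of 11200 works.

Eskel=10; Farrow=1; Arden=11

With modified divisor 11200: modified quotas Eskel 10.907, Farrow 1.313, Arden 11.114.
Rounding down: Eskel 10, Farrow 1, Arden 11 (total 22).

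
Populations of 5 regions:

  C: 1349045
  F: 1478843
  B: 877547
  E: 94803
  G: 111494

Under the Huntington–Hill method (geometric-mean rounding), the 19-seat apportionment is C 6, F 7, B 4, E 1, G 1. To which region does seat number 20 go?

Priority for the next seat is population ÷ (√(s·(s+1))).
Priorities: C 208162.163, F 197618.708, B 196225.475, E 67035.844, G 78838.163.
Highest priority: C.

C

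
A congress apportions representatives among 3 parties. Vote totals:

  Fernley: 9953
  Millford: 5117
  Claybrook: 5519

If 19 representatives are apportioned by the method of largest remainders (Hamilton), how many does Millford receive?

The standard divisor is 20589/19 ≈ 1083.632.
Standard quotas: Fernley 9.1849, Millford 4.7221, Claybrook 5.0931.
Lower quotas: Fernley 9, Millford 4, Claybrook 5 (sum 18, leaving 1 seat).
Remainders in descending order: Millford 0.7221, Fernley 0.1849, Claybrook 0.0931.
The surplus seat goes to Millford.
Millford receives 5.

5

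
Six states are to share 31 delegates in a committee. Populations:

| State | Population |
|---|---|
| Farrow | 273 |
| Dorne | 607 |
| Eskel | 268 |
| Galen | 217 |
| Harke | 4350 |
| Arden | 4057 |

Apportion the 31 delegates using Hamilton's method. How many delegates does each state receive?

Standard divisor: 9772 ÷ 31 ≈ 315.226.
Standard quotas: Farrow 0.866, Dorne 1.926, Eskel 0.850, Galen 0.688, Harke 13.800, Arden 12.870.
Lower quotas: Farrow 0, Dorne 1, Eskel 0, Galen 0, Harke 13, Arden 12 (sum 26, leaving 5 seats).
Remainders in descending order: Dorne 0.926, Arden 0.870, Farrow 0.866, Eskel 0.850, Harke 0.800, Galen 0.688.
The surplus seats go to Dorne, Arden, Farrow, Eskel, Harke.

Farrow=1, Dorne=2, Eskel=1, Galen=0, Harke=14, Arden=13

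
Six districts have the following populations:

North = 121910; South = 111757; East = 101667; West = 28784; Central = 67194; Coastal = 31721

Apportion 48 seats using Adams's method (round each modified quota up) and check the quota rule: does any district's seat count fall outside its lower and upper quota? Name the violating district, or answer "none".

none

Standard quotas: North 12.638, South 11.585, East 10.539, West 2.984, Central 6.966, Coastal 3.288.
Adams allocation: North 12, South 11, East 11, West 3, Central 7, Coastal 4.
Every allocation lies between the lower and upper quota.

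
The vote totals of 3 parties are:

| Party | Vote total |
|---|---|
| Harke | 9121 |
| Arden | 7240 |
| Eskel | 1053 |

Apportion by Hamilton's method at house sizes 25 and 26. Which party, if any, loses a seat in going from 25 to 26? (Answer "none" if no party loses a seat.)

At 25 seats: Harke 13, Arden 10, Eskel 2.
At 26 seats: Harke 14, Arden 11, Eskel 1.
Eskel drops from 2 to 1.

Eskel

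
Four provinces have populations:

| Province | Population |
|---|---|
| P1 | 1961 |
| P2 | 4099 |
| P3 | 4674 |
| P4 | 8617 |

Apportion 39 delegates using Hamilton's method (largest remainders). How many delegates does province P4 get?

17

Total 19351; standard divisor 19351/39 ≈ 496.179.
Standard quotas: P1 3.9522, P2 8.2611, P3 9.4200, P4 17.3667.
Lower quotas: P1 3, P2 8, P3 9, P4 17 (sum 37, leaving 2 seats).
Remainders in descending order: P1 0.9522, P3 0.4200, P4 0.3667, P2 0.2611.
Largest remainders: P1, P3 receive the extra seats.
P4 receives 17.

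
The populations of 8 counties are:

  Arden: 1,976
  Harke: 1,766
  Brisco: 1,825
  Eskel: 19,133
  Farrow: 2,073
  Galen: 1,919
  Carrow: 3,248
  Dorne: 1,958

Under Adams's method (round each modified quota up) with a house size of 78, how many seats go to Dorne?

5

Standard divisor 33898/78 ≈ 434.59; standard quotas: Arden 4.547, Harke 4.064, Brisco 4.199, Eskel 44.025, Farrow 4.770, Galen 4.416, Carrow 7.474, Dorne 4.505.
Rounding up gives 5, 5, 5, 45, 5, 5, 8, 5 = 83 seats, so the divisor must be adjusted.
With modified divisor 460: modified quotas Arden 4.296, Harke 3.839, Brisco 3.967, Eskel 41.593, Farrow 4.507, Galen 4.172, Carrow 7.061, Dorne 4.257.
Rounding up: Arden 5, Harke 4, Brisco 4, Eskel 42, Farrow 5, Galen 5, Carrow 8, Dorne 5 (total 78).
Dorne receives 5.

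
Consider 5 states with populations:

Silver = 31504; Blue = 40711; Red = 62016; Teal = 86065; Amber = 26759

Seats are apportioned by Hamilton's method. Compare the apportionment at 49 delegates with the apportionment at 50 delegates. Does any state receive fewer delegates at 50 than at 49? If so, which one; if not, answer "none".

At 49 seats: Silver 6, Blue 8, Red 12, Teal 17, Amber 6.
At 50 seats: Silver 6, Blue 8, Red 13, Teal 18, Amber 5.
Amber drops from 6 to 5.

Amber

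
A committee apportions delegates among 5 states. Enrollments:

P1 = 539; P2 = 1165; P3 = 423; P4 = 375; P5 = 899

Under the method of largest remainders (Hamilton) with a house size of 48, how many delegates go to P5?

13

The standard divisor is 3401/48 ≈ 70.854.
Standard quotas: P1 7.607, P2 16.442, P3 5.970, P4 5.293, P5 12.688.
Lower quotas: P1 7, P2 16, P3 5, P4 5, P5 12 (sum 45, leaving 3 seats).
Remainders in descending order: P3 0.970, P5 0.688, P1 0.607, P2 0.442, P4 0.293.
The surplus seats go to P3, P5, P1.
P5 receives 13.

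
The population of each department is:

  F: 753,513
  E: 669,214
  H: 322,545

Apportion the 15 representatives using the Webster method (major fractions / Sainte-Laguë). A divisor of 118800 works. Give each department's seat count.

With modified divisor 118800: modified quotas F 6.343, E 5.633, H 2.715.
Rounding to the nearest integer: F 6, E 6, H 3 (total 15).

F=6, E=6, H=3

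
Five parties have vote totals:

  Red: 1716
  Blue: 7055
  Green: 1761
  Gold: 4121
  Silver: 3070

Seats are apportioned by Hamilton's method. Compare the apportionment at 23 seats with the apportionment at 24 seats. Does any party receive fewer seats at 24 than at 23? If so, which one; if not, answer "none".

At 23 seats: Red 2, Blue 9, Green 2, Gold 6, Silver 4.
At 24 seats: Red 2, Blue 10, Green 2, Gold 6, Silver 4.
No party's allocation decreased.

none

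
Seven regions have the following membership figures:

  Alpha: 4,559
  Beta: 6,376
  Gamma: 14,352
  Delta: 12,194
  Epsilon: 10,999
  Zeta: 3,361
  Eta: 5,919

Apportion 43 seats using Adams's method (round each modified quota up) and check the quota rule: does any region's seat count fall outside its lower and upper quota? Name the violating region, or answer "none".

Standard quotas: Alpha 3.394, Beta 4.747, Gamma 10.684, Delta 9.078, Epsilon 8.188, Zeta 2.502, Eta 4.406.
Adams allocation: Alpha 4, Beta 5, Gamma 10, Delta 9, Epsilon 8, Zeta 3, Eta 4.
Every allocation lies between the lower and upper quota.

none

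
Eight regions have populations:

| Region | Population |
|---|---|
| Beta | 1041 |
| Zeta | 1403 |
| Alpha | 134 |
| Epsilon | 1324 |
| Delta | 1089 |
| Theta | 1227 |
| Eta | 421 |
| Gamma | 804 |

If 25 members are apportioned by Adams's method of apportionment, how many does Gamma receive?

3

Standard divisor 7443/25 ≈ 297.72; standard quotas: Beta 3.497, Zeta 4.712, Alpha 0.450, Epsilon 4.447, Delta 3.658, Theta 4.121, Eta 1.414, Gamma 2.701.
Rounding up gives 4, 5, 1, 5, 4, 5, 2, 3 = 29 seats, so the divisor must be adjusted.
With modified divisor 360: modified quotas Beta 2.892, Zeta 3.897, Alpha 0.372, Epsilon 3.678, Delta 3.025, Theta 3.408, Eta 1.169, Gamma 2.233.
Rounding up: Beta 3, Zeta 4, Alpha 1, Epsilon 4, Delta 4, Theta 4, Eta 2, Gamma 3 (total 25).
Gamma receives 3.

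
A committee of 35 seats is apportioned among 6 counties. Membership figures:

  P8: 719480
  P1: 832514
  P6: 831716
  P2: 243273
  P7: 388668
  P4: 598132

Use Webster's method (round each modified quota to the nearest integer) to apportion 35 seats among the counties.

Standard divisor 3613783/35 ≈ 103250.943; standard quotas: P8 6.968, P1 8.063, P6 8.055, P2 2.356, P7 3.764, P4 5.793.
Rounding to the nearest integer gives P8 7, P1 8, P6 8, P2 2, P7 4, P4 6 — total 35, matching the house size, so no adjustment is needed.

P8: 7, P1: 8, P6: 8, P2: 2, P7: 4, P4: 6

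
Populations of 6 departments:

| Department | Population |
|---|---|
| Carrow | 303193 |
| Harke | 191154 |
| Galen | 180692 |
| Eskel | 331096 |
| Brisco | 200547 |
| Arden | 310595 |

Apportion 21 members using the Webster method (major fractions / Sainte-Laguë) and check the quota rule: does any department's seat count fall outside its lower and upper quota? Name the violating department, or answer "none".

Standard quotas: Carrow 4.196, Harke 2.646, Galen 2.501, Eskel 4.583, Brisco 2.776, Arden 4.299.
Webster allocation: Carrow 4, Harke 3, Galen 2, Eskel 5, Brisco 3, Arden 4.
Every allocation lies between the lower and upper quota.

none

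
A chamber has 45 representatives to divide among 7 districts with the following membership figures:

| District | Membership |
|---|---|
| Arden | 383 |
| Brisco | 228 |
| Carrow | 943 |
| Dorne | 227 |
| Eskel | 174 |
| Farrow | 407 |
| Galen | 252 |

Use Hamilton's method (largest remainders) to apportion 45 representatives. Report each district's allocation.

Total 2614; standard divisor 2614/45 ≈ 58.089.
Standard quotas: Arden 6.593, Brisco 3.925, Carrow 16.234, Dorne 3.908, Eskel 2.995, Farrow 7.007, Galen 4.338.
Lower quotas: Arden 6, Brisco 3, Carrow 16, Dorne 3, Eskel 2, Farrow 7, Galen 4 (sum 41, leaving 4 seats).
Remainders in descending order: Eskel 0.995, Brisco 0.925, Dorne 0.908, Arden 0.593, Galen 0.338, Carrow 0.234, Farrow 0.007.
The surplus seats go to Eskel, Brisco, Dorne, Arden.

Arden: 7, Brisco: 4, Carrow: 16, Dorne: 4, Eskel: 3, Farrow: 7, Galen: 4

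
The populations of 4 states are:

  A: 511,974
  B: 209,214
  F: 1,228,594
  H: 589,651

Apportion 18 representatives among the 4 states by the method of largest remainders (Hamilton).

A: 4, B: 1, F: 9, H: 4

Total 2539433; standard divisor 2539433/18 ≈ 141079.611.
Standard quotas: A 3.6290, B 1.4829, F 8.7085, H 4.1796.
Lower quotas: A 3, B 1, F 8, H 4 (sum 16, leaving 2 seats).
Remainders in descending order: F 0.7085, A 0.6290, B 0.4829, H 0.1796.
Largest remainders: F, A receive the extra seats.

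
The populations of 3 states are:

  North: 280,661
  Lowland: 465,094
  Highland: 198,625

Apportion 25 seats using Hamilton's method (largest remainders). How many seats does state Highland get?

5

The standard divisor is 944380/25 ≈ 37775.2.
Standard quotas: North 7.4298, Lowland 12.3122, Highland 5.2581.
Lower quotas: North 7, Lowland 12, Highland 5 (sum 24, leaving 1 seat).
Remainders in descending order: North 0.4298, Lowland 0.3122, Highland 0.2581.
Largest remainder: North receives the extra seat.
Highland receives 5.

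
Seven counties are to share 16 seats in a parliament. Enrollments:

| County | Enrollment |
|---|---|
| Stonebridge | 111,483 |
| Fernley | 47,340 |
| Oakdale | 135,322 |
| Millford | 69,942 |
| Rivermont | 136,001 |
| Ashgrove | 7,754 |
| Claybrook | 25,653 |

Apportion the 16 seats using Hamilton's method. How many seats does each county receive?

Total 533495; standard divisor 533495/16 ≈ 33343.438.
Standard quotas: Stonebridge 3.3435, Fernley 1.4198, Oakdale 4.0584, Millford 2.0976, Rivermont 4.0788, Ashgrove 0.2325, Claybrook 0.7694.
Lower quotas: Stonebridge 3, Fernley 1, Oakdale 4, Millford 2, Rivermont 4, Ashgrove 0, Claybrook 0 (sum 14, leaving 2 seats).
Remainders in descending order: Claybrook 0.7694, Fernley 0.4198, Stonebridge 0.3435, Ashgrove 0.2325, Millford 0.0976, Rivermont 0.0788, Oakdale 0.0584.
Largest remainders: Claybrook, Fernley receive the extra seats.

Stonebridge 3, Fernley 2, Oakdale 4, Millford 2, Rivermont 4, Ashgrove 0, Claybrook 1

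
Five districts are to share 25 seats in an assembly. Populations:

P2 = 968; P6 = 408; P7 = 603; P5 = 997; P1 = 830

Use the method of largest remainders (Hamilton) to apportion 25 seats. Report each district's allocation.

Total 3806; standard divisor 3806/25 ≈ 152.24.
Standard quotas: P2 6.358, P6 2.680, P7 3.961, P5 6.549, P1 5.452.
Lower quotas: P2 6, P6 2, P7 3, P5 6, P1 5 (sum 22, leaving 3 seats).
Remainders in descending order: P7 0.961, P6 0.680, P5 0.549, P1 0.452, P2 0.358.
Largest remainders: P7, P6, P5 receive the extra seats.

P2 6, P6 3, P7 4, P5 7, P1 5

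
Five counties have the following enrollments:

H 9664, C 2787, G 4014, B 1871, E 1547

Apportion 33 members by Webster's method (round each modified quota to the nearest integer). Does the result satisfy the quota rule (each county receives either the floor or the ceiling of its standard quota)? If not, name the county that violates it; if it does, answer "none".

none

Standard quotas: H 16.039, C 4.626, G 6.662, B 3.105, E 2.568.
Webster allocation: H 16, C 5, G 6, B 3, E 3.
Every allocation lies between the lower and upper quota.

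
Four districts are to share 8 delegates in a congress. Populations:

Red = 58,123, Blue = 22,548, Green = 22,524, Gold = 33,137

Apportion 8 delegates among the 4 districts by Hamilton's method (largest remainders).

The standard divisor is 136332/8 ≈ 17041.5.
Standard quotas: Red 3.4107, Blue 1.3231, Green 1.3217, Gold 1.9445.
Lower quotas: Red 3, Blue 1, Green 1, Gold 1 (sum 6, leaving 2 seats).
Remainders in descending order: Gold 0.9445, Red 0.4107, Blue 0.3231, Green 0.3217.
The surplus seats go to Gold, Red.

Red 4, Blue 1, Green 1, Gold 2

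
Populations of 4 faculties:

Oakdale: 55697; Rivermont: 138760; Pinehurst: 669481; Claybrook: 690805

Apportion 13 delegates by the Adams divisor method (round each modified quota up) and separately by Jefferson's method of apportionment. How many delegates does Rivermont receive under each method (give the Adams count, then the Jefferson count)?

Adams: Oakdale 1, Rivermont 2, Pinehurst 5, Claybrook 5.
Jefferson: Oakdale 0, Rivermont 1, Pinehurst 6, Claybrook 6.
Rivermont gets 2 under Adams and 1 under Jefferson.

2 and 1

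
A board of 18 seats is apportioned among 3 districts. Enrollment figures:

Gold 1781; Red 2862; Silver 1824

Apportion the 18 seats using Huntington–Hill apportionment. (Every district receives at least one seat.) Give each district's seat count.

With divisor 360: modified quotas Gold 4.947, Red 7.950, Silver 5.067.
Geometric-mean thresholds: Gold √(4·5)=4.472, Red √(7·8)=7.483, Silver √(5·6)=5.477.
Each quota rounded against its threshold gives Gold 5, Red 8, Silver 5 (total 18).

Gold: 5, Red: 8, Silver: 5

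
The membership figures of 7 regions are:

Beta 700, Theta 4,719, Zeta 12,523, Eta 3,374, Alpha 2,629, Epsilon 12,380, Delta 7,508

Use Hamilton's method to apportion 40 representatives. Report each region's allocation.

Beta 1; Theta 4; Zeta 12; Eta 3; Alpha 2; Epsilon 11; Delta 7

Total 43833; standard divisor 43833/40 ≈ 1095.825.
Standard quotas: Beta 0.6388, Theta 4.3063, Zeta 11.4279, Eta 3.0790, Alpha 2.3991, Epsilon 11.2974, Delta 6.8515.
Lower quotas: Beta 0, Theta 4, Zeta 11, Eta 3, Alpha 2, Epsilon 11, Delta 6 (sum 37, leaving 3 seats).
Remainders in descending order: Delta 0.8515, Beta 0.6388, Zeta 0.4279, Alpha 0.3991, Theta 0.3063, Epsilon 0.2974, Eta 0.0790.
Largest remainders: Delta, Beta, Zeta receive the extra seats.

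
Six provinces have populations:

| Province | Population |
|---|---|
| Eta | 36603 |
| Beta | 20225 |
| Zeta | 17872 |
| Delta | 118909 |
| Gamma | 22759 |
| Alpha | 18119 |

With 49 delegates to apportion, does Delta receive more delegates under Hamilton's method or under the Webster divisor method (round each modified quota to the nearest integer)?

Hamilton: Eta 7, Beta 4, Zeta 4, Delta 25, Gamma 5, Alpha 4.
Webster: Eta 8, Beta 4, Zeta 4, Delta 24, Gamma 5, Alpha 4.
Delta gets 25 under Hamilton and 24 under Webster.

Hamilton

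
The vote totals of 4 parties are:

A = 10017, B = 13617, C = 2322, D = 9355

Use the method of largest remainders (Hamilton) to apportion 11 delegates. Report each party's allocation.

The standard divisor is 35311/11 ≈ 3210.091.
Standard quotas: A 3.1205, B 4.2419, C 0.7233, D 2.9142.
Lower quotas: A 3, B 4, C 0, D 2 (sum 9, leaving 2 seats).
Remainders in descending order: D 0.9142, C 0.7233, B 0.2419, A 0.1205.
Largest remainders: D, C receive the extra seats.

A 3, B 4, C 1, D 3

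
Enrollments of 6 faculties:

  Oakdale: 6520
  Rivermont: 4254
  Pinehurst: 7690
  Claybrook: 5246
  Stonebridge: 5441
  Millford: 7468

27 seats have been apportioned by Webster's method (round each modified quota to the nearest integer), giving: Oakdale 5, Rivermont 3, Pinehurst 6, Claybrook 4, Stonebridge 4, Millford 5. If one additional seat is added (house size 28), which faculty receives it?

Priority for the next seat is population ÷ (current seats + 0.5).
Priorities: Oakdale 1185.455, Rivermont 1215.429, Pinehurst 1183.077, Claybrook 1165.778, Stonebridge 1209.111, Millford 1357.818.
Highest priority: Millford.

Millford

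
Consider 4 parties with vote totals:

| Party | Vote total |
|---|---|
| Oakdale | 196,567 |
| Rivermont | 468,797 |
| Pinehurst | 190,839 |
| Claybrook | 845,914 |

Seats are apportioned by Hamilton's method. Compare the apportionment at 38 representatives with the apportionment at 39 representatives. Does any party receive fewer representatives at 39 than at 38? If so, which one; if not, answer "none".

At 38 seats: Oakdale 4, Rivermont 11, Pinehurst 4, Claybrook 19.
At 39 seats: Oakdale 5, Rivermont 11, Pinehurst 4, Claybrook 19.
No party's allocation decreased.

none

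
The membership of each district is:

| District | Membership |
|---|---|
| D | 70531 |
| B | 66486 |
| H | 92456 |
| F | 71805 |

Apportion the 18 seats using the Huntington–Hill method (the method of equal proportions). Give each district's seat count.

With divisor 16468: modified quotas D 4.283, B 4.037, H 5.614, F 4.360.
Geometric-mean thresholds: D √(4·5)=4.472, B √(4·5)=4.472, H √(5·6)=5.477, F √(4·5)=4.472.
Each quota rounded against its threshold gives D 4, B 4, H 6, F 4 (total 18).

D=4, B=4, H=6, F=4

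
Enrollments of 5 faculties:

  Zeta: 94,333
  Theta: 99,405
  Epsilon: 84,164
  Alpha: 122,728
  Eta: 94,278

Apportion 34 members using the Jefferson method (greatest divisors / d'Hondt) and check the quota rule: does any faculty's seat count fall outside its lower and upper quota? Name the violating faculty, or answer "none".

Standard quotas: Zeta 6.481, Theta 6.829, Epsilon 5.782, Alpha 8.431, Eta 6.477.
Jefferson allocation: Zeta 6, Theta 7, Epsilon 6, Alpha 9, Eta 6.
Every allocation lies between the lower and upper quota.

none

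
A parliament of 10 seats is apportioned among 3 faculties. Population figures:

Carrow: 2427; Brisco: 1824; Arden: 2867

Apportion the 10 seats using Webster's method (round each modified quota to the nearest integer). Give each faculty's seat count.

Carrow: 3, Brisco: 3, Arden: 4

Standard divisor 7118/10 ≈ 711.8; standard quotas: Carrow 3.410, Brisco 2.563, Arden 4.028.
Rounding to the nearest integer gives Carrow 3, Brisco 3, Arden 4 — total 10, matching the house size, so no adjustment is needed.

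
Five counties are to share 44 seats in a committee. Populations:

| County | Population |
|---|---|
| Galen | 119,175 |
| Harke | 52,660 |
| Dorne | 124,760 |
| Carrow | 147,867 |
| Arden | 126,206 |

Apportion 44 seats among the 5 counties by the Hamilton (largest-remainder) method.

Galen 9, Harke 4, Dorne 10, Carrow 11, Arden 10

The standard divisor is 570668/44 ≈ 12969.727.
Standard quotas: Galen 9.1887, Harke 4.0602, Dorne 9.6193, Carrow 11.4009, Arden 9.7308.
Lower quotas: Galen 9, Harke 4, Dorne 9, Carrow 11, Arden 9 (sum 42, leaving 2 seats).
Remainders in descending order: Arden 0.7308, Dorne 0.6193, Carrow 0.4009, Galen 0.1887, Harke 0.0602.
Largest remainders: Arden, Dorne receive the extra seats.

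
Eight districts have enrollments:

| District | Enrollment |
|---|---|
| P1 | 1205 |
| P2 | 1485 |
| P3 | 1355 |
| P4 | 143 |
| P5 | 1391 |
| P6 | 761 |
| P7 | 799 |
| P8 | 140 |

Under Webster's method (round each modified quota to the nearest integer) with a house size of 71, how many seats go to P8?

Standard divisor 7279/71 ≈ 102.521; standard quotas: P1 11.754, P2 14.485, P3 13.217, P4 1.395, P5 13.568, P6 7.423, P7 7.794, P8 1.366.
Rounding to the nearest integer gives 12, 14, 13, 1, 14, 7, 8, 1 = 70 seats, so the divisor must be adjusted.
With modified divisor 102: modified quotas P1 11.814, P2 14.559, P3 13.284, P4 1.402, P5 13.637, P6 7.461, P7 7.833, P8 1.373.
Rounding to the nearest integer: P1 12, P2 15, P3 13, P4 1, P5 14, P6 7, P7 8, P8 1 (total 71).
P8 receives 1.

1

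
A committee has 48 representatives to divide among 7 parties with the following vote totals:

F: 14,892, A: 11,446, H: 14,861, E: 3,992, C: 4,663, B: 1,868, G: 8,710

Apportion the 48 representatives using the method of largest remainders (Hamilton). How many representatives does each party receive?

F=12, A=9, H=12, E=3, C=4, B=1, G=7

The standard divisor is 60432/48 = 1259.
Standard quotas: F 11.8284, A 9.0913, H 11.8038, E 3.1708, C 3.7037, B 1.4837, G 6.9182.
Lower quotas: F 11, A 9, H 11, E 3, C 3, B 1, G 6 (sum 44, leaving 4 seats).
Remainders in descending order: G 0.9182, F 0.8284, H 0.8038, C 0.7037, B 0.4837, E 0.1708, A 0.0913.
Largest remainders: G, F, H, C receive the extra seats.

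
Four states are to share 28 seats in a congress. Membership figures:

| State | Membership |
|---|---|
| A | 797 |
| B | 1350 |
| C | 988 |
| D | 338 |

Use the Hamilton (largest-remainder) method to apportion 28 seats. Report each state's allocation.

A=6, B=11, C=8, D=3

The standard divisor is 3473/28 ≈ 124.036.
Standard quotas: A 6.426, B 10.884, C 7.965, D 2.725.
Lower quotas: A 6, B 10, C 7, D 2 (sum 25, leaving 3 seats).
Remainders in descending order: C 0.965, B 0.884, D 0.725, A 0.426.
Largest remainders: C, B, D receive the extra seats.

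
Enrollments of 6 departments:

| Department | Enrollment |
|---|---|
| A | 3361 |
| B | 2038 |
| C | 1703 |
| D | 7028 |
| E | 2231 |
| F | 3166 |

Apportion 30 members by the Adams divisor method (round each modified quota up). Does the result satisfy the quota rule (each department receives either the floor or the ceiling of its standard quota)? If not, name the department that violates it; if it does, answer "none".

Standard quotas: A 5.164, B 3.131, C 2.616, D 10.797, E 3.428, F 4.864.
Adams allocation: A 5, B 3, C 3, D 10, E 4, F 5.
Every allocation lies between the lower and upper quota.

none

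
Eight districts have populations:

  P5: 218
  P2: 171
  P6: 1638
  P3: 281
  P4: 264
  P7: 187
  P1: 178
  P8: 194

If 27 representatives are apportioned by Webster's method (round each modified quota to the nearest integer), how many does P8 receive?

Standard divisor 3131/27 ≈ 115.963; standard quotas: P5 1.880, P2 1.475, P6 14.125, P3 2.423, P4 2.277, P7 1.613, P1 1.535, P8 1.673.
Rounding to the nearest integer gives P5 2, P2 1, P6 14, P3 2, P4 2, P7 2, P1 2, P8 2 — total 27, matching the house size, so no adjustment is needed.
P8 receives 2.

2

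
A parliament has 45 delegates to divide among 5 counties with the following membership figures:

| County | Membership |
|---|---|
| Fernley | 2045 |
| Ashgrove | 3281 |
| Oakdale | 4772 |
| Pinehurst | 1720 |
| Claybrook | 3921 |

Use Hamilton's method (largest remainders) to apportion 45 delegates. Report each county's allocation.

The standard divisor is 15739/45 ≈ 349.756.
Standard quotas: Fernley 5.847, Ashgrove 9.381, Oakdale 13.644, Pinehurst 4.918, Claybrook 11.211.
Lower quotas: Fernley 5, Ashgrove 9, Oakdale 13, Pinehurst 4, Claybrook 11 (sum 42, leaving 3 seats).
Remainders in descending order: Pinehurst 0.918, Fernley 0.847, Oakdale 0.644, Ashgrove 0.381, Claybrook 0.211.
Largest remainders: Pinehurst, Fernley, Oakdale receive the extra seats.

Fernley 6, Ashgrove 9, Oakdale 14, Pinehurst 5, Claybrook 11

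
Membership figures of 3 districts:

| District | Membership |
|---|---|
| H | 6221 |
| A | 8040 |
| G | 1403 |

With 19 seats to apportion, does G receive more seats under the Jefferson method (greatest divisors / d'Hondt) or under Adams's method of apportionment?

Jefferson: H 8, A 10, G 1.
Adams: H 7, A 10, G 2.
G gets 1 under Jefferson and 2 under Adams.

Adams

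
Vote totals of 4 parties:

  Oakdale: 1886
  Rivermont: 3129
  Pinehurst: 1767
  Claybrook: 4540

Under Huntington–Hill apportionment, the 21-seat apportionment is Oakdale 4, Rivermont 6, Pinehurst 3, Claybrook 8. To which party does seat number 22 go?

Priority for the next seat is population ÷ (√(s·(s+1))).
Priorities: Oakdale 421.722, Rivermont 482.815, Pinehurst 510.089, Claybrook 535.044.
Highest priority: Claybrook.

Claybrook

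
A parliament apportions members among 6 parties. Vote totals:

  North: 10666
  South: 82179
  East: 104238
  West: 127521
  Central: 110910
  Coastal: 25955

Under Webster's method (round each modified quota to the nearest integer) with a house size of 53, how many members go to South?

9

Standard divisor 461469/53 ≈ 8706.962; standard quotas: North 1.225, South 9.438, East 11.972, West 14.646, Central 12.738, Coastal 2.981.
Rounding to the nearest integer gives North 1, South 9, East 12, West 15, Central 13, Coastal 3 — total 53, matching the house size, so no adjustment is needed.
South receives 9.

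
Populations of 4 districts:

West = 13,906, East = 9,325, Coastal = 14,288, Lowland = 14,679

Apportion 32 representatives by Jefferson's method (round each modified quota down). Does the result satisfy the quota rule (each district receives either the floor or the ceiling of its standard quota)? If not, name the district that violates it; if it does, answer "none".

Standard quotas: West 8.525, East 5.717, Coastal 8.759, Lowland 8.999.
Jefferson allocation: West 8, East 6, Coastal 9, Lowland 9.
Every allocation lies between the lower and upper quota.

none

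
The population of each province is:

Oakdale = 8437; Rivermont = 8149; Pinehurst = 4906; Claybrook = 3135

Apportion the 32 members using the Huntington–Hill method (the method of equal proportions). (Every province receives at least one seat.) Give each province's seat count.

With divisor 767: modified quotas Oakdale 11.000, Rivermont 10.625, Pinehurst 6.396, Claybrook 4.087.
Geometric-mean thresholds: Oakdale √(11·12)=11.489, Rivermont √(10·11)=10.488, Pinehurst √(6·7)=6.481, Claybrook √(4·5)=4.472.
Each quota rounded against its threshold gives Oakdale 11, Rivermont 11, Pinehurst 6, Claybrook 4 (total 32).

Oakdale 11, Rivermont 11, Pinehurst 6, Claybrook 4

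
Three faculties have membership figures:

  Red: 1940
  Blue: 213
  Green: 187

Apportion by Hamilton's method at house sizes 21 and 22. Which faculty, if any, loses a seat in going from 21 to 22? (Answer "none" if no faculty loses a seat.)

At 21 seats: Red 17, Blue 2, Green 2.
At 22 seats: Red 18, Blue 2, Green 2.
No faculty's allocation decreased.

none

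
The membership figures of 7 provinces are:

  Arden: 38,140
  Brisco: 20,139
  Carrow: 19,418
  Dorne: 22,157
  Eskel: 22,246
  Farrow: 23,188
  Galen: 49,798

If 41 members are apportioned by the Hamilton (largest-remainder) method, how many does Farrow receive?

5

Total 195086; standard divisor 195086/41 ≈ 4758.195.
Standard quotas: Arden 8.0156, Brisco 4.2325, Carrow 4.0810, Dorne 4.6566, Eskel 4.6753, Farrow 4.8733, Galen 10.4657.
Lower quotas: Arden 8, Brisco 4, Carrow 4, Dorne 4, Eskel 4, Farrow 4, Galen 10 (sum 38, leaving 3 seats).
Remainders in descending order: Farrow 0.8733, Eskel 0.6753, Dorne 0.6566, Galen 0.4657, Brisco 0.2325, Carrow 0.0810, Arden 0.0156.
Largest remainders: Farrow, Eskel, Dorne receive the extra seats.
Farrow receives 5.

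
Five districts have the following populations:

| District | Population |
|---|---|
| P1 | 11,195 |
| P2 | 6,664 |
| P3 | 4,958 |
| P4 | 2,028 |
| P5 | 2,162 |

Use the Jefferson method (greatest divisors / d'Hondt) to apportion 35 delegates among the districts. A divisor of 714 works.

With modified divisor 714: modified quotas P1 15.679, P2 9.333, P3 6.944, P4 2.840, P5 3.028.
Rounding down: P1 15, P2 9, P3 6, P4 2, P5 3 (total 35).

P1 15; P2 9; P3 6; P4 2; P5 3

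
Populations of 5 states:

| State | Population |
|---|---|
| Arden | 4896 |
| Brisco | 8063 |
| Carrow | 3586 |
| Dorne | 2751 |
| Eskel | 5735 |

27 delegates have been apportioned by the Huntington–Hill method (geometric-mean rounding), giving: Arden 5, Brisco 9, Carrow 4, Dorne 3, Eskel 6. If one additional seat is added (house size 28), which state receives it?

Arden

Priority for the next seat is population ÷ (√(s·(s+1))).
Priorities: Arden 893.883, Brisco 849.915, Carrow 801.854, Dorne 794.145, Eskel 884.930.
Highest priority: Arden.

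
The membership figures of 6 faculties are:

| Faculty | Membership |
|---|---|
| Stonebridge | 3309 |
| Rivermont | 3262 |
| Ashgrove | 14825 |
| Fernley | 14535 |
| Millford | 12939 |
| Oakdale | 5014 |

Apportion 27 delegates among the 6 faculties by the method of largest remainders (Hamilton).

Stonebridge 2, Rivermont 2, Ashgrove 7, Fernley 7, Millford 6, Oakdale 3

The standard divisor is 53884/27 ≈ 1995.704.
Standard quotas: Stonebridge 1.6581, Rivermont 1.6345, Ashgrove 7.4285, Fernley 7.2831, Millford 6.4834, Oakdale 2.5124.
Lower quotas: Stonebridge 1, Rivermont 1, Ashgrove 7, Fernley 7, Millford 6, Oakdale 2 (sum 24, leaving 3 seats).
Remainders in descending order: Stonebridge 0.6581, Rivermont 0.6345, Oakdale 0.5124, Millford 0.4834, Ashgrove 0.4285, Fernley 0.2831.
The surplus seats go to Stonebridge, Rivermont, Oakdale.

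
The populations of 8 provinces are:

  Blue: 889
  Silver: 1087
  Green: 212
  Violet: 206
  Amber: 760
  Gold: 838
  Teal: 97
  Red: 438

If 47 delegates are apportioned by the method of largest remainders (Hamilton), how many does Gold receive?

9

Standard divisor: 4527 ÷ 47 ≈ 96.319.
Standard quotas: Blue 9.230, Silver 11.285, Green 2.201, Violet 2.139, Amber 7.890, Gold 8.700, Teal 1.007, Red 4.547.
Lower quotas: Blue 9, Silver 11, Green 2, Violet 2, Amber 7, Gold 8, Teal 1, Red 4 (sum 44, leaving 3 seats).
Remainders in descending order: Amber 0.890, Gold 0.700, Red 0.547, Silver 0.285, Blue 0.230, Green 0.201, Violet 0.139, Teal 0.007.
Largest remainders: Amber, Gold, Red receive the extra seats.
Gold receives 9.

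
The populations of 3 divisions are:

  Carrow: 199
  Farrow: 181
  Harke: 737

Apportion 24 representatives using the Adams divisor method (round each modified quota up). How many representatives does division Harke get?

Standard divisor 1117/24 ≈ 46.542; standard quotas: Carrow 4.276, Farrow 3.889, Harke 15.835.
Rounding up gives 5, 4, 16 = 25 seats, so the divisor must be adjusted.
With modified divisor 49.4: modified quotas Carrow 4.028, Farrow 3.664, Harke 14.919.
Rounding up: Carrow 5, Farrow 4, Harke 15 (total 24).
Harke receives 15.

15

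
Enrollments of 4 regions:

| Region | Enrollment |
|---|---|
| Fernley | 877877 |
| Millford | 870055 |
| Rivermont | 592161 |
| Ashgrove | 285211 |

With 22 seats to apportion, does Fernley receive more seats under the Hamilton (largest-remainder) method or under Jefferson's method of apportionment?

Hamilton: Fernley 7, Millford 7, Rivermont 5, Ashgrove 3.
Jefferson: Fernley 8, Millford 7, Rivermont 5, Ashgrove 2.
Fernley gets 7 under Hamilton and 8 under Jefferson.

Jefferson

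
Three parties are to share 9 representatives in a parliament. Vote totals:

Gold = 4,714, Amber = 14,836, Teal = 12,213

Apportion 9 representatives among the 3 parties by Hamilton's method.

Gold 1, Amber 4, Teal 4

Standard divisor: 31763 ÷ 9 ≈ 3529.222.
Standard quotas: Gold 1.3357, Amber 4.2038, Teal 3.4605.
Lower quotas: Gold 1, Amber 4, Teal 3 (sum 8, leaving 1 seat).
Remainders in descending order: Teal 0.4605, Gold 0.3357, Amber 0.2038.
The surplus seat goes to Teal.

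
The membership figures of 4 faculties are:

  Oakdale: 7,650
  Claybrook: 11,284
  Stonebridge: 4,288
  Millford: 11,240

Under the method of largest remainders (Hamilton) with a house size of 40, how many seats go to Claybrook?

Total 34462; standard divisor 34462/40 ≈ 861.55.
Standard quotas: Oakdale 8.8793, Claybrook 13.0973, Stonebridge 4.9771, Millford 13.0463.
Lower quotas: Oakdale 8, Claybrook 13, Stonebridge 4, Millford 13 (sum 38, leaving 2 seats).
Remainders in descending order: Stonebridge 0.9771, Oakdale 0.8793, Claybrook 0.0973, Millford 0.0463.
Largest remainders: Stonebridge, Oakdale receive the extra seats.
Claybrook receives 13.

13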